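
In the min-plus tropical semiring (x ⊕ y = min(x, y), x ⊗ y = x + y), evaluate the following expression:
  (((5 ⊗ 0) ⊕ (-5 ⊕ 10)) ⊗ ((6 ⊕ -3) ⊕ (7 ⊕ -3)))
(((5 ⊗ 0) ⊕ (-5 ⊕ 10)) ⊗ ((6 ⊕ -3) ⊕ (7 ⊕ -3))) = -8

Expand innermost to outermost. Recall ⊕ takes the minimum of its arguments and ⊗ takes their sum. Working out the expression (((5 ⊗ 0) ⊕ (-5 ⊕ 10)) ⊗ ((6 ⊕ -3) ⊕ (7 ⊕ -3))) gives -8.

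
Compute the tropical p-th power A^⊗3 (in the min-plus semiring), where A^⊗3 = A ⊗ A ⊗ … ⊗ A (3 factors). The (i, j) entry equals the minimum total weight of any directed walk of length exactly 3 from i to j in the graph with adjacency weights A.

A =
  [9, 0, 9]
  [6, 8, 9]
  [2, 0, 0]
A^⊗3 =
  [11, 6, 9]
  [11, 9, 9]
  [2, 0, 0]

Each entry (A^⊗3)_ij equals the minimum over all length-3 walks i = v_0 → v_1 → … → v_3 = j of Σ_t A[v_t][v_{t+1}]. For example, for (i, j) = (0, 2) we minimise over 9 possible intermediate vertex sequences; the minimum is 9, attained along the walk 0 → 1 → 2 → 2.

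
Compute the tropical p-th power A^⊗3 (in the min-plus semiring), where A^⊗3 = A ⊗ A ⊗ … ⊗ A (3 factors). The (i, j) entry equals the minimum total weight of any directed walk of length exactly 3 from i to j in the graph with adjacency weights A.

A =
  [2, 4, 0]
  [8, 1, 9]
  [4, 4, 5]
A^⊗3 =
  [6, 5, 4]
  [10, 3, 9]
  [8, 6, 6]

Each entry (A^⊗3)_ij equals the minimum over all length-3 walks i = v_0 → v_1 → … → v_3 = j of Σ_t A[v_t][v_{t+1}]. For example, for (i, j) = (0, 2) we minimise over 9 possible intermediate vertex sequences; the minimum is 4, attained along the walk 0 → 0 → 0 → 2.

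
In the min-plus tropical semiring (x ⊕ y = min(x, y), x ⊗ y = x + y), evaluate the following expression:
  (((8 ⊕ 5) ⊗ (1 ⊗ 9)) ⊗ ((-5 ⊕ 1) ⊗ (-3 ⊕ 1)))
(((8 ⊕ 5) ⊗ (1 ⊗ 9)) ⊗ ((-5 ⊕ 1) ⊗ (-3 ⊕ 1))) = 7

Expand innermost to outermost. Recall ⊕ takes the minimum of its arguments and ⊗ takes their sum. Working out the expression (((8 ⊕ 5) ⊗ (1 ⊗ 9)) ⊗ ((-5 ⊕ 1) ⊗ (-3 ⊕ 1))) gives 7.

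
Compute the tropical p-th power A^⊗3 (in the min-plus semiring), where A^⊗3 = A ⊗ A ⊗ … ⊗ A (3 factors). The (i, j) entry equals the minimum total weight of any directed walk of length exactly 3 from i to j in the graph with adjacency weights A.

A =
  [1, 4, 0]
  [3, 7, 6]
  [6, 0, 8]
A^⊗3 =
  [3, 1, 2]
  [5, 3, 4]
  [4, 6, 3]

Each entry (A^⊗3)_ij equals the minimum over all length-3 walks i = v_0 → v_1 → … → v_3 = j of Σ_t A[v_t][v_{t+1}]. For example, for (i, j) = (0, 2) we minimise over 9 possible intermediate vertex sequences; the minimum is 2, attained along the walk 0 → 0 → 0 → 2.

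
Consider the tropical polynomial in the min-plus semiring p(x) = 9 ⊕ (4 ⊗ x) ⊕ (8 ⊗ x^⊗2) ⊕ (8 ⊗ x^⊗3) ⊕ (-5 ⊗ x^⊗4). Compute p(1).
p(1) = -1

A tropical monomial a ⊗ x^⊗i evaluates to a + i · x. Evaluating each term at x = 1:
  Term 0 contributes 9 + 0 · 1 = 9
  Term 1 contributes 4 + 1 · 1 = 5
  Term 2 contributes 8 + 2 · 1 = 10
  Term 3 contributes 8 + 3 · 1 = 11
  Term 4 contributes -5 + 4 · 1 = -1
p(1) = ⊕ of these = min[9, 5, 10, 11, -1] = -1.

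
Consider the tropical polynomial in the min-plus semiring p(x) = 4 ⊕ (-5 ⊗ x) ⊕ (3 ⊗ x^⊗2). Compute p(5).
p(5) = 0

A tropical monomial a ⊗ x^⊗i evaluates to a + i · x. Evaluating each term at x = 5:
  Term 0 contributes 4 + 0 · 5 = 4
  Term 1 contributes -5 + 1 · 5 = 0
  Term 2 contributes 3 + 2 · 5 = 13
p(5) = ⊕ of these = min[4, 0, 13] = 0.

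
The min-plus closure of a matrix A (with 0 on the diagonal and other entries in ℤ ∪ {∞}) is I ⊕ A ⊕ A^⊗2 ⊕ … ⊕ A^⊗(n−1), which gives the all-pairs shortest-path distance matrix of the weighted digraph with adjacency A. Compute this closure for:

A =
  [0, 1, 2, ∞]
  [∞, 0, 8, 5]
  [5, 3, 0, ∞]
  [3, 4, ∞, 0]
Closure =
  [0, 1, 2, 6]
  [8, 0, 8, 5]
  [5, 3, 0, 8]
  [3, 4, 5, 0]

This is the Floyd-Warshall all-pairs shortest-path computation. For each intermediate vertex k = 0, 1, …, 3, update dist[i][j] ← min(dist[i][j], dist[i][k] + dist[k][j]). The final matrix gives, for each (i, j), the minimum total weight of any directed path from i to j (possibly empty when i = j).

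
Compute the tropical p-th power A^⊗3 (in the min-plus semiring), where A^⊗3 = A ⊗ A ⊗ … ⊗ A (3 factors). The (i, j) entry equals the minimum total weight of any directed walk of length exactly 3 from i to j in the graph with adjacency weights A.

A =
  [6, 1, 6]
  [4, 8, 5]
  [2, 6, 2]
A^⊗3 =
  [8, 6, 8]
  [9, 8, 9]
  [6, 5, 6]

Each entry (A^⊗3)_ij equals the minimum over all length-3 walks i = v_0 → v_1 → … → v_3 = j of Σ_t A[v_t][v_{t+1}]. For example, for (i, j) = (0, 2) we minimise over 9 possible intermediate vertex sequences; the minimum is 8, attained along the walk 0 → 1 → 2 → 2.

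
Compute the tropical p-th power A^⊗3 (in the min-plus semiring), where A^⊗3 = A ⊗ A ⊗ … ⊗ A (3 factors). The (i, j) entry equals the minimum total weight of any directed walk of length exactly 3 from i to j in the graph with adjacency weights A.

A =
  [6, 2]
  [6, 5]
A^⊗3 =
  [13, 10]
  [14, 13]

Each entry (A^⊗3)_ij equals the minimum over all length-3 walks i = v_0 → v_1 → … → v_3 = j of Σ_t A[v_t][v_{t+1}]. For example, for (i, j) = (0, 1) we minimise over 4 possible intermediate vertex sequences; the minimum is 10, attained along the walk 0 → 1 → 0 → 1.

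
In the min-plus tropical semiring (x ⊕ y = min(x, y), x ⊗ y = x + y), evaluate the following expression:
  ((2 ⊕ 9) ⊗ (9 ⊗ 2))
((2 ⊕ 9) ⊗ (9 ⊗ 2)) = 13

Expand innermost to outermost. Recall ⊕ takes the minimum of its arguments and ⊗ takes their sum. Working out the expression ((2 ⊕ 9) ⊗ (9 ⊗ 2)) gives 13.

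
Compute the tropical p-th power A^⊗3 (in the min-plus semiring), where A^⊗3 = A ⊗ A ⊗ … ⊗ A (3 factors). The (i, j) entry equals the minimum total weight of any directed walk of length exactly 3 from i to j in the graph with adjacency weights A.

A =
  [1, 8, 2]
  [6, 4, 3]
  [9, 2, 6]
A^⊗3 =
  [3, 5, 4]
  [8, 9, 8]
  [9, 7, 9]

Each entry (A^⊗3)_ij equals the minimum over all length-3 walks i = v_0 → v_1 → … → v_3 = j of Σ_t A[v_t][v_{t+1}]. For example, for (i, j) = (0, 2) we minimise over 9 possible intermediate vertex sequences; the minimum is 4, attained along the walk 0 → 0 → 0 → 2.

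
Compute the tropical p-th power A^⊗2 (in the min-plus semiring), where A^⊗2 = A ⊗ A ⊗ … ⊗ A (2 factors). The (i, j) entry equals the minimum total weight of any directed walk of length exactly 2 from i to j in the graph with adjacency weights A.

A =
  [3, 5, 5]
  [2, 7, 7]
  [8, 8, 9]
A^⊗2 =
  [6, 8, 8]
  [5, 7, 7]
  [10, 13, 13]

Each entry (A^⊗2)_ij equals the minimum over all length-2 walks i = v_0 → v_1 → … → v_2 = j of Σ_t A[v_t][v_{t+1}]. For example, for (i, j) = (0, 2) we minimise over 3 possible intermediate vertex sequences; the minimum is 8, attained along the walk 0 → 0 → 2.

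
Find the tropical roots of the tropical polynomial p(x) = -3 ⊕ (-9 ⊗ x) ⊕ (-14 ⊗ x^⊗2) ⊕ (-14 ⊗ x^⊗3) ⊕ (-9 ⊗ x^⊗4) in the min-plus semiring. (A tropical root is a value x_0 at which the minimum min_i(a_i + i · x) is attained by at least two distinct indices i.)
Roots: {-5, 0, 5, 6}

Each tropical root is a break point of the lower envelope of the lines y = a_i + i · x (there are 5 lines, with slopes 0, 1, ..., 4). Only the lines that attain the minimum somewhere contribute to roots; other lines are dominated. Here the surviving (envelope) indices are i = 4, i = 3, i = 2, i = 1, i = 0.
Intersections between consecutive envelope lines give the roots: for adjacent envelope indices i < j the intersection is x = (a_i − a_j) / (j − i). Reading off the sorted break points: {-5, 0, 5, 6}.
Verification: at each break x_0, at least two indices attain the minimum of min_i(a_i + i · x_0).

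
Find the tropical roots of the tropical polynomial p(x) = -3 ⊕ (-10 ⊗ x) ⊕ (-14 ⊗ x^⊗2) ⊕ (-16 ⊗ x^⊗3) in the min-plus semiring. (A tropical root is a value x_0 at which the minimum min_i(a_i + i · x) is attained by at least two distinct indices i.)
Roots: {2, 4, 7}

Each tropical root is a break point of the lower envelope of the lines y = a_i + i · x (there are 4 lines, with slopes 0, 1, ..., 3). Only the lines that attain the minimum somewhere contribute to roots; other lines are dominated. Here the surviving (envelope) indices are i = 3, i = 2, i = 1, i = 0.
Intersections between consecutive envelope lines give the roots: for adjacent envelope indices i < j the intersection is x = (a_i − a_j) / (j − i). Reading off the sorted break points: {2, 4, 7}.
Verification: at each break x_0, at least two indices attain the minimum of min_i(a_i + i · x_0).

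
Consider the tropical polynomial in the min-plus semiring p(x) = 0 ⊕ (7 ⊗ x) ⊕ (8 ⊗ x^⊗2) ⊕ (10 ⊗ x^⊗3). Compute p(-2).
p(-2) = 0

A tropical monomial a ⊗ x^⊗i evaluates to a + i · x. Evaluating each term at x = -2:
  Term 0 contributes 0 + 0 · -2 = 0
  Term 1 contributes 7 + 1 · -2 = 5
  Term 2 contributes 8 + 2 · -2 = 4
  Term 3 contributes 10 + 3 · -2 = 4
p(-2) = ⊕ of these = min[0, 5, 4, 4] = 0.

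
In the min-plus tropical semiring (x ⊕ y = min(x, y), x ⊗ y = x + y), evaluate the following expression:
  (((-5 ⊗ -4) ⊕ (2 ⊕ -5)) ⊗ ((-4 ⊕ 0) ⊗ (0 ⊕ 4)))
(((-5 ⊗ -4) ⊕ (2 ⊕ -5)) ⊗ ((-4 ⊕ 0) ⊗ (0 ⊕ 4))) = -13

Expand innermost to outermost. Recall ⊕ takes the minimum of its arguments and ⊗ takes their sum. Working out the expression (((-5 ⊗ -4) ⊕ (2 ⊕ -5)) ⊗ ((-4 ⊕ 0) ⊗ (0 ⊕ 4))) gives -13.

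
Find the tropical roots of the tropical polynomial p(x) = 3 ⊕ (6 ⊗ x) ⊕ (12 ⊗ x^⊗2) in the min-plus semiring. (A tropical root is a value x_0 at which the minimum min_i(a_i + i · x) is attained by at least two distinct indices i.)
Roots: {-6, -3}

Each tropical root is a break point of the lower envelope of the lines y = a_i + i · x (there are 3 lines, with slopes 0, 1, ..., 2). Only the lines that attain the minimum somewhere contribute to roots; other lines are dominated. Here the surviving (envelope) indices are i = 2, i = 1, i = 0.
Intersections between consecutive envelope lines give the roots: for adjacent envelope indices i < j the intersection is x = (a_i − a_j) / (j − i). Reading off the sorted break points: {-6, -3}.
Verification: at each break x_0, at least two indices attain the minimum of min_i(a_i + i · x_0).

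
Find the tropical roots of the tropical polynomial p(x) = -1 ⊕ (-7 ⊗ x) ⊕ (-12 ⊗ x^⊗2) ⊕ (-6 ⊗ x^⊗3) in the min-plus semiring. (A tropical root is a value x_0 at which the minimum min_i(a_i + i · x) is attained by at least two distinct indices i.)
Roots: {-6, 5, 6}

Each tropical root is a break point of the lower envelope of the lines y = a_i + i · x (there are 4 lines, with slopes 0, 1, ..., 3). Only the lines that attain the minimum somewhere contribute to roots; other lines are dominated. Here the surviving (envelope) indices are i = 3, i = 2, i = 1, i = 0.
Intersections between consecutive envelope lines give the roots: for adjacent envelope indices i < j the intersection is x = (a_i − a_j) / (j − i). Reading off the sorted break points: {-6, 5, 6}.
Verification: at each break x_0, at least two indices attain the minimum of min_i(a_i + i · x_0).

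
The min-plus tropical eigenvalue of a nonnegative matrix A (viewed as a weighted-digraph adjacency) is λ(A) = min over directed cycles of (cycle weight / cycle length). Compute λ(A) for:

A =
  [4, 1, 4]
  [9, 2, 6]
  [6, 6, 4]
λ(A) = 2

Enumerate directed cycles and compute their means (weight / length). Sample:
  cycle 0 → 0: weight = 4, length = 1, mean = 4/1 ≈ 4.000
  cycle 1 → 1: weight = 2, length = 1, mean = 2/1 ≈ 2.000
  cycle 2 → 2: weight = 4, length = 1, mean = 4/1 ≈ 4.000
  cycle 0 → 1 → 0: weight = 10, length = 2, mean = 10/2 ≈ 5.000
  cycle 0 → 2 → 0: weight = 10, length = 2, mean = 10/2 ≈ 5.000
  cycle 1 → 0 → 1: weight = 10, length = 2, mean = 10/2 ≈ 5.000
Minimum mean = 2.000, attained e.g. along the cycle 1 → 1 with weight 2 and length 1. So λ(A) = 2/1 = 2.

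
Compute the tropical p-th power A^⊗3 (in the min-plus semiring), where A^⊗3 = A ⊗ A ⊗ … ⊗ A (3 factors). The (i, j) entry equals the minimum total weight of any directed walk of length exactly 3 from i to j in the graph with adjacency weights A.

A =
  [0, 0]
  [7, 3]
A^⊗3 =
  [0, 0]
  [7, 7]

Each entry (A^⊗3)_ij equals the minimum over all length-3 walks i = v_0 → v_1 → … → v_3 = j of Σ_t A[v_t][v_{t+1}]. For example, for (i, j) = (0, 1) we minimise over 4 possible intermediate vertex sequences; the minimum is 0, attained along the walk 0 → 0 → 0 → 1.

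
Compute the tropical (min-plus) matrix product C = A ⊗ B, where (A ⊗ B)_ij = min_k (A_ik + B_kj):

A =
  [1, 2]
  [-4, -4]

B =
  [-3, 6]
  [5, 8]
A ⊗ B =
  [-2, 7]
  [-7, 2]

Apply the min-plus product entry-by-entry:
  C[0][0] = min over k of (A[0][0] + B[0][0] = 1 + -3 = -2, A[0][1] + B[1][0] = 2 + 5 = 7) = -2 (attained at k = 0)
  C[0][1] = min over k of (A[0][0] + B[0][1] = 1 + 6 = 7, A[0][1] + B[1][1] = 2 + 8 = 10) = 7 (attained at k = 0)
  C[1][0] = min over k of (A[1][0] + B[0][0] = -4 + -3 = -7, A[1][1] + B[1][0] = -4 + 5 = 1) = -7 (attained at k = 0)
  C[1][1] = min over k of (A[1][0] + B[0][1] = -4 + 6 = 2, A[1][1] + B[1][1] = -4 + 8 = 4) = 2 (attained at k = 0)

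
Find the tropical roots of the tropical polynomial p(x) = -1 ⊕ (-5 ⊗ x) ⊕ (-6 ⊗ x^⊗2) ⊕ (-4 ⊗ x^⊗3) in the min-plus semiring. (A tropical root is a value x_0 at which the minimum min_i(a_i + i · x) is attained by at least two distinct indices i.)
Roots: {-2, 1, 4}

Each tropical root is a break point of the lower envelope of the lines y = a_i + i · x (there are 4 lines, with slopes 0, 1, ..., 3). Only the lines that attain the minimum somewhere contribute to roots; other lines are dominated. Here the surviving (envelope) indices are i = 3, i = 2, i = 1, i = 0.
Intersections between consecutive envelope lines give the roots: for adjacent envelope indices i < j the intersection is x = (a_i − a_j) / (j − i). Reading off the sorted break points: {-2, 1, 4}.
Verification: at each break x_0, at least two indices attain the minimum of min_i(a_i + i · x_0).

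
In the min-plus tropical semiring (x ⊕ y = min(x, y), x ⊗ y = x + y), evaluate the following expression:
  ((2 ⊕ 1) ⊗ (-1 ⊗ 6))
((2 ⊕ 1) ⊗ (-1 ⊗ 6)) = 6

Expand innermost to outermost. Recall ⊕ takes the minimum of its arguments and ⊗ takes their sum. Working out the expression ((2 ⊕ 1) ⊗ (-1 ⊗ 6)) gives 6.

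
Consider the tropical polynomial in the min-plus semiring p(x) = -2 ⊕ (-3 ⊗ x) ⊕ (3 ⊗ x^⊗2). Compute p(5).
p(5) = -2

A tropical monomial a ⊗ x^⊗i evaluates to a + i · x. Evaluating each term at x = 5:
  Term 0 contributes -2 + 0 · 5 = -2
  Term 1 contributes -3 + 1 · 5 = 2
  Term 2 contributes 3 + 2 · 5 = 13
p(5) = ⊕ of these = min[-2, 2, 13] = -2.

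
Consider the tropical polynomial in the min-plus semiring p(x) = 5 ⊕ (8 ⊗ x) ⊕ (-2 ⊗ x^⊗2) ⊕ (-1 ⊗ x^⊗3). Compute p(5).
p(5) = 5

A tropical monomial a ⊗ x^⊗i evaluates to a + i · x. Evaluating each term at x = 5:
  Term 0 contributes 5 + 0 · 5 = 5
  Term 1 contributes 8 + 1 · 5 = 13
  Term 2 contributes -2 + 2 · 5 = 8
  Term 3 contributes -1 + 3 · 5 = 14
p(5) = ⊕ of these = min[5, 13, 8, 14] = 5.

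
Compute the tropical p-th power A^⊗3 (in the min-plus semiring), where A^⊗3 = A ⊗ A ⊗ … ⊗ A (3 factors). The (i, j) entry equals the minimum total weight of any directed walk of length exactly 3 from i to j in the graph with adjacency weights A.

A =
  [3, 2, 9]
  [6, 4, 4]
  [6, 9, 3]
A^⊗3 =
  [9, 8, 9]
  [12, 11, 10]
  [12, 11, 9]

Each entry (A^⊗3)_ij equals the minimum over all length-3 walks i = v_0 → v_1 → … → v_3 = j of Σ_t A[v_t][v_{t+1}]. For example, for (i, j) = (0, 2) we minimise over 9 possible intermediate vertex sequences; the minimum is 9, attained along the walk 0 → 0 → 1 → 2.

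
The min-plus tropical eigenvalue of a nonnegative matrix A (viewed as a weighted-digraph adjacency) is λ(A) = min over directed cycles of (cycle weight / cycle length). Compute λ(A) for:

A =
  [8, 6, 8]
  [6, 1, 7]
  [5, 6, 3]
λ(A) = 1

Enumerate directed cycles and compute their means (weight / length). Sample:
  cycle 0 → 0: weight = 8, length = 1, mean = 8/1 ≈ 8.000
  cycle 1 → 1: weight = 1, length = 1, mean = 1/1 ≈ 1.000
  cycle 2 → 2: weight = 3, length = 1, mean = 3/1 ≈ 3.000
  cycle 0 → 1 → 0: weight = 12, length = 2, mean = 12/2 ≈ 6.000
  cycle 0 → 2 → 0: weight = 13, length = 2, mean = 13/2 ≈ 6.500
  cycle 1 → 0 → 1: weight = 12, length = 2, mean = 12/2 ≈ 6.000
Minimum mean = 1.000, attained e.g. along the cycle 1 → 1 with weight 1 and length 1. So λ(A) = 1/1 = 1.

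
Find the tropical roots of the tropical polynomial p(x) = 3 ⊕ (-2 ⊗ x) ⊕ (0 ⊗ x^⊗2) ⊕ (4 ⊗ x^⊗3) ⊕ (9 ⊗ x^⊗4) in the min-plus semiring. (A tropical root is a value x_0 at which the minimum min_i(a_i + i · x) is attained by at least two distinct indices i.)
Roots: {-5, -4, -2, 5}

Each tropical root is a break point of the lower envelope of the lines y = a_i + i · x (there are 5 lines, with slopes 0, 1, ..., 4). Only the lines that attain the minimum somewhere contribute to roots; other lines are dominated. Here the surviving (envelope) indices are i = 4, i = 3, i = 2, i = 1, i = 0.
Intersections between consecutive envelope lines give the roots: for adjacent envelope indices i < j the intersection is x = (a_i − a_j) / (j − i). Reading off the sorted break points: {-5, -4, -2, 5}.
Verification: at each break x_0, at least two indices attain the minimum of min_i(a_i + i · x_0).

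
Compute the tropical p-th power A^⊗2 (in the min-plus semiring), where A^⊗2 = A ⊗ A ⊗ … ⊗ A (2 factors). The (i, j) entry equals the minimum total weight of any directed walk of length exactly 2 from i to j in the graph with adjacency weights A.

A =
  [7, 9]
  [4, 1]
A^⊗2 =
  [13, 10]
  [5, 2]

Each entry (A^⊗2)_ij equals the minimum over all length-2 walks i = v_0 → v_1 → … → v_2 = j of Σ_t A[v_t][v_{t+1}]. For example, for (i, j) = (0, 1) we minimise over 2 possible intermediate vertex sequences; the minimum is 10, attained along the walk 0 → 1 → 1.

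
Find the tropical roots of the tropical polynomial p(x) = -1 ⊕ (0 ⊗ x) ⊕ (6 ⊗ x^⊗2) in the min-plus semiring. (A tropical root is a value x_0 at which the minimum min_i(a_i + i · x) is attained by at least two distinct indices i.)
Roots: {-6, -1}

Each tropical root is a break point of the lower envelope of the lines y = a_i + i · x (there are 3 lines, with slopes 0, 1, ..., 2). Only the lines that attain the minimum somewhere contribute to roots; other lines are dominated. Here the surviving (envelope) indices are i = 2, i = 1, i = 0.
Intersections between consecutive envelope lines give the roots: for adjacent envelope indices i < j the intersection is x = (a_i − a_j) / (j − i). Reading off the sorted break points: {-6, -1}.
Verification: at each break x_0, at least two indices attain the minimum of min_i(a_i + i · x_0).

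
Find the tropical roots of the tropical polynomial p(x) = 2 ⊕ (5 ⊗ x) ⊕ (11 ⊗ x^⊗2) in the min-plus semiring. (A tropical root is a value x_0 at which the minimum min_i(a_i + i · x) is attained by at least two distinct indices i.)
Roots: {-6, -3}

Each tropical root is a break point of the lower envelope of the lines y = a_i + i · x (there are 3 lines, with slopes 0, 1, ..., 2). Only the lines that attain the minimum somewhere contribute to roots; other lines are dominated. Here the surviving (envelope) indices are i = 2, i = 1, i = 0.
Intersections between consecutive envelope lines give the roots: for adjacent envelope indices i < j the intersection is x = (a_i − a_j) / (j − i). Reading off the sorted break points: {-6, -3}.
Verification: at each break x_0, at least two indices attain the minimum of min_i(a_i + i · x_0).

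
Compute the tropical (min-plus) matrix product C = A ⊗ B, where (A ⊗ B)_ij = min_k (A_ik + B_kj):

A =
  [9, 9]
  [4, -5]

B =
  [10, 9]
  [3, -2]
A ⊗ B =
  [12, 7]
  [-2, -7]

Apply the min-plus product entry-by-entry:
  C[0][0] = min over k of (A[0][0] + B[0][0] = 9 + 10 = 19, A[0][1] + B[1][0] = 9 + 3 = 12) = 12 (attained at k = 1)
  C[0][1] = min over k of (A[0][0] + B[0][1] = 9 + 9 = 18, A[0][1] + B[1][1] = 9 + -2 = 7) = 7 (attained at k = 1)
  C[1][0] = min over k of (A[1][0] + B[0][0] = 4 + 10 = 14, A[1][1] + B[1][0] = -5 + 3 = -2) = -2 (attained at k = 1)
  C[1][1] = min over k of (A[1][0] + B[0][1] = 4 + 9 = 13, A[1][1] + B[1][1] = -5 + -2 = -7) = -7 (attained at k = 1)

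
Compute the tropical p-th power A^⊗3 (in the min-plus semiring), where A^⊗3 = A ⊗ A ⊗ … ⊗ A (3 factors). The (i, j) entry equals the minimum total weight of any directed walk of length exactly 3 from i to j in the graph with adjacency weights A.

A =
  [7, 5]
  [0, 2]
A^⊗3 =
  [7, 9]
  [4, 6]

Each entry (A^⊗3)_ij equals the minimum over all length-3 walks i = v_0 → v_1 → … → v_3 = j of Σ_t A[v_t][v_{t+1}]. For example, for (i, j) = (0, 1) we minimise over 4 possible intermediate vertex sequences; the minimum is 9, attained along the walk 0 → 1 → 1 → 1.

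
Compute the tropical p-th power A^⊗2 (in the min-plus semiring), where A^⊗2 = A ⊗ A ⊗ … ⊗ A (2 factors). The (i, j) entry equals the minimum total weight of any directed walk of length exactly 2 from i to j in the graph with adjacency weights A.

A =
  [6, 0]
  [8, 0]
A^⊗2 =
  [8, 0]
  [8, 0]

Each entry (A^⊗2)_ij equals the minimum over all length-2 walks i = v_0 → v_1 → … → v_2 = j of Σ_t A[v_t][v_{t+1}]. For example, for (i, j) = (0, 1) we minimise over 2 possible intermediate vertex sequences; the minimum is 0, attained along the walk 0 → 1 → 1.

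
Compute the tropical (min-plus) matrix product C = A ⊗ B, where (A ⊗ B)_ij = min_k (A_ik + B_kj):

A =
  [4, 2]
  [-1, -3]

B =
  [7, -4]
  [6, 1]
A ⊗ B =
  [8, 0]
  [3, -5]

Apply the min-plus product entry-by-entry:
  C[0][0] = min over k of (A[0][0] + B[0][0] = 4 + 7 = 11, A[0][1] + B[1][0] = 2 + 6 = 8) = 8 (attained at k = 1)
  C[0][1] = min over k of (A[0][0] + B[0][1] = 4 + -4 = 0, A[0][1] + B[1][1] = 2 + 1 = 3) = 0 (attained at k = 0)
  C[1][0] = min over k of (A[1][0] + B[0][0] = -1 + 7 = 6, A[1][1] + B[1][0] = -3 + 6 = 3) = 3 (attained at k = 1)
  C[1][1] = min over k of (A[1][0] + B[0][1] = -1 + -4 = -5, A[1][1] + B[1][1] = -3 + 1 = -2) = -5 (attained at k = 0)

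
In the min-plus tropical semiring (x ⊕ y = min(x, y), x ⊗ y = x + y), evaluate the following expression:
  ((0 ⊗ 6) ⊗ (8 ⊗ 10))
((0 ⊗ 6) ⊗ (8 ⊗ 10)) = 24

Expand innermost to outermost. Recall ⊕ takes the minimum of its arguments and ⊗ takes their sum. Working out the expression ((0 ⊗ 6) ⊗ (8 ⊗ 10)) gives 24.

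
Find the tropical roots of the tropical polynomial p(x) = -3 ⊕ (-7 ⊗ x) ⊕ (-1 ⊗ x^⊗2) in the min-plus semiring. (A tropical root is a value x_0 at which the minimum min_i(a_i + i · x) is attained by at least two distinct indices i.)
Roots: {-6, 4}

Each tropical root is a break point of the lower envelope of the lines y = a_i + i · x (there are 3 lines, with slopes 0, 1, ..., 2). Only the lines that attain the minimum somewhere contribute to roots; other lines are dominated. Here the surviving (envelope) indices are i = 2, i = 1, i = 0.
Intersections between consecutive envelope lines give the roots: for adjacent envelope indices i < j the intersection is x = (a_i − a_j) / (j − i). Reading off the sorted break points: {-6, 4}.
Verification: at each break x_0, at least two indices attain the minimum of min_i(a_i + i · x_0).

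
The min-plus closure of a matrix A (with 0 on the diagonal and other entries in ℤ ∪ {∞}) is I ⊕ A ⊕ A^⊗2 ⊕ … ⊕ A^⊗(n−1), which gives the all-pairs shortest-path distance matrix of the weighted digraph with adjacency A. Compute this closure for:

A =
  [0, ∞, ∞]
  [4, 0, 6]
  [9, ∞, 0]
Closure =
  [0, ∞, ∞]
  [4, 0, 6]
  [9, ∞, 0]

This is the Floyd-Warshall all-pairs shortest-path computation. For each intermediate vertex k = 0, 1, …, 2, update dist[i][j] ← min(dist[i][j], dist[i][k] + dist[k][j]). The final matrix gives, for each (i, j), the minimum total weight of any directed path from i to j (possibly empty when i = j).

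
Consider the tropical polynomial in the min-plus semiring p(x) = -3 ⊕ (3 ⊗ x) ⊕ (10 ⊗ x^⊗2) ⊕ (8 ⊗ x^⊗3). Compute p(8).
p(8) = -3

A tropical monomial a ⊗ x^⊗i evaluates to a + i · x. Evaluating each term at x = 8:
  Term 0 contributes -3 + 0 · 8 = -3
  Term 1 contributes 3 + 1 · 8 = 11
  Term 2 contributes 10 + 2 · 8 = 26
  Term 3 contributes 8 + 3 · 8 = 32
p(8) = ⊕ of these = min[-3, 11, 26, 32] = -3.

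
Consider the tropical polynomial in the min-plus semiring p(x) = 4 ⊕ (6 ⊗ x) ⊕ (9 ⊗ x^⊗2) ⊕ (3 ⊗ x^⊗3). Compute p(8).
p(8) = 4

A tropical monomial a ⊗ x^⊗i evaluates to a + i · x. Evaluating each term at x = 8:
  Term 0 contributes 4 + 0 · 8 = 4
  Term 1 contributes 6 + 1 · 8 = 14
  Term 2 contributes 9 + 2 · 8 = 25
  Term 3 contributes 3 + 3 · 8 = 27
p(8) = ⊕ of these = min[4, 14, 25, 27] = 4.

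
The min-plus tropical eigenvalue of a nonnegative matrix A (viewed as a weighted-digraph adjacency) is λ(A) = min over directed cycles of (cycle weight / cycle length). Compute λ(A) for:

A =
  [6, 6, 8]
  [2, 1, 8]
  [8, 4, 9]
λ(A) = 1

Enumerate directed cycles and compute their means (weight / length). Sample:
  cycle 0 → 0: weight = 6, length = 1, mean = 6/1 ≈ 6.000
  cycle 1 → 1: weight = 1, length = 1, mean = 1/1 ≈ 1.000
  cycle 2 → 2: weight = 9, length = 1, mean = 9/1 ≈ 9.000
  cycle 0 → 1 → 0: weight = 8, length = 2, mean = 8/2 ≈ 4.000
  cycle 0 → 2 → 0: weight = 16, length = 2, mean = 16/2 ≈ 8.000
  cycle 1 → 0 → 1: weight = 8, length = 2, mean = 8/2 ≈ 4.000
Minimum mean = 1.000, attained e.g. along the cycle 1 → 1 with weight 1 and length 1. So λ(A) = 1/1 = 1.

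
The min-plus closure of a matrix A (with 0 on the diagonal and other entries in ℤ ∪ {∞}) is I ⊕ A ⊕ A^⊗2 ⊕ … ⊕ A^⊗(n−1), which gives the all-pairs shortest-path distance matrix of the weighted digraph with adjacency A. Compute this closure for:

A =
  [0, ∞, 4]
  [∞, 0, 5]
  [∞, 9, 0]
Closure =
  [0, 13, 4]
  [∞, 0, 5]
  [∞, 9, 0]

This is the Floyd-Warshall all-pairs shortest-path computation. For each intermediate vertex k = 0, 1, …, 2, update dist[i][j] ← min(dist[i][j], dist[i][k] + dist[k][j]). The final matrix gives, for each (i, j), the minimum total weight of any directed path from i to j (possibly empty when i = j).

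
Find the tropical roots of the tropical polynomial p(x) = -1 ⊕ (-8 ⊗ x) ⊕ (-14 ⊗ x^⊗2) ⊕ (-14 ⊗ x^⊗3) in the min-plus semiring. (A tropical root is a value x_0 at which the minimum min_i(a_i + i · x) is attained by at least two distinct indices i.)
Roots: {0, 6, 7}

Each tropical root is a break point of the lower envelope of the lines y = a_i + i · x (there are 4 lines, with slopes 0, 1, ..., 3). Only the lines that attain the minimum somewhere contribute to roots; other lines are dominated. Here the surviving (envelope) indices are i = 3, i = 2, i = 1, i = 0.
Intersections between consecutive envelope lines give the roots: for adjacent envelope indices i < j the intersection is x = (a_i − a_j) / (j − i). Reading off the sorted break points: {0, 6, 7}.
Verification: at each break x_0, at least two indices attain the minimum of min_i(a_i + i · x_0).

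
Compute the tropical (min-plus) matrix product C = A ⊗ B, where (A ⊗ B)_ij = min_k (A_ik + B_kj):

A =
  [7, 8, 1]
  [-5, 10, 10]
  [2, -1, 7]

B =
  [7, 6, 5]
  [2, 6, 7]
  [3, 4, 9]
A ⊗ B =
  [4, 5, 10]
  [2, 1, 0]
  [1, 5, 6]

Apply the min-plus product entry-by-entry:
  C[0][0] = min over k of (A[0][0] + B[0][0] = 7 + 7 = 14, A[0][1] + B[1][0] = 8 + 2 = 10, A[0][2] + B[2][0] = 1 + 3 = 4) = 4 (attained at k = 2)
  C[0][1] = min over k of (A[0][0] + B[0][1] = 7 + 6 = 13, A[0][1] + B[1][1] = 8 + 6 = 14, A[0][2] + B[2][1] = 1 + 4 = 5) = 5 (attained at k = 2)
  C[0][2] = min over k of (A[0][0] + B[0][2] = 7 + 5 = 12, A[0][1] + B[1][2] = 8 + 7 = 15, A[0][2] + B[2][2] = 1 + 9 = 10) = 10 (attained at k = 2)
  C[1][0] = min over k of (A[1][0] + B[0][0] = -5 + 7 = 2, A[1][1] + B[1][0] = 10 + 2 = 12, A[1][2] + B[2][0] = 10 + 3 = 13) = 2 (attained at k = 0)
  C[1][1] = min over k of (A[1][0] + B[0][1] = -5 + 6 = 1, A[1][1] + B[1][1] = 10 + 6 = 16, A[1][2] + B[2][1] = 10 + 4 = 14) = 1 (attained at k = 0)
  C[1][2] = min over k of (A[1][0] + B[0][2] = -5 + 5 = 0, A[1][1] + B[1][2] = 10 + 7 = 17, A[1][2] + B[2][2] = 10 + 9 = 19) = 0 (attained at k = 0)
  C[2][0] = min over k of (A[2][0] + B[0][0] = 2 + 7 = 9, A[2][1] + B[1][0] = -1 + 2 = 1, A[2][2] + B[2][0] = 7 + 3 = 10) = 1 (attained at k = 1)
  C[2][1] = min over k of (A[2][0] + B[0][1] = 2 + 6 = 8, A[2][1] + B[1][1] = -1 + 6 = 5, A[2][2] + B[2][1] = 7 + 4 = 11) = 5 (attained at k = 1)
  C[2][2] = min over k of (A[2][0] + B[0][2] = 2 + 5 = 7, A[2][1] + B[1][2] = -1 + 7 = 6, A[2][2] + B[2][2] = 7 + 9 = 16) = 6 (attained at k = 1)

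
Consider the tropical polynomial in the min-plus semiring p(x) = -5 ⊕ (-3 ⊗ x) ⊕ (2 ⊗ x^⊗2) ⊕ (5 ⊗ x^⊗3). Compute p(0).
p(0) = -5

A tropical monomial a ⊗ x^⊗i evaluates to a + i · x. Evaluating each term at x = 0:
  Term 0 contributes -5 + 0 · 0 = -5
  Term 1 contributes -3 + 1 · 0 = -3
  Term 2 contributes 2 + 2 · 0 = 2
  Term 3 contributes 5 + 3 · 0 = 5
p(0) = ⊕ of these = min[-5, -3, 2, 5] = -5.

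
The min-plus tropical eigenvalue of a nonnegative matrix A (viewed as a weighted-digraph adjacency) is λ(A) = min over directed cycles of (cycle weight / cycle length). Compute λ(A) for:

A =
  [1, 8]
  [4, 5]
λ(A) = 1

Enumerate directed cycles and compute their means (weight / length). Sample:
  cycle 0 → 0: weight = 1, length = 1, mean = 1/1 ≈ 1.000
  cycle 1 → 1: weight = 5, length = 1, mean = 5/1 ≈ 5.000
  cycle 0 → 1 → 0: weight = 12, length = 2, mean = 12/2 ≈ 6.000
  cycle 1 → 0 → 1: weight = 12, length = 2, mean = 12/2 ≈ 6.000
Minimum mean = 1.000, attained e.g. along the cycle 0 → 0 with weight 1 and length 1. So λ(A) = 1/1 = 1.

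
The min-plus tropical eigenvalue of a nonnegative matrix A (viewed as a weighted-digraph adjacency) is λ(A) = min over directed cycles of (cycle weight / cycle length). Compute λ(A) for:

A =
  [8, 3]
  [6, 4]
λ(A) = 4

Enumerate directed cycles and compute their means (weight / length). Sample:
  cycle 0 → 0: weight = 8, length = 1, mean = 8/1 ≈ 8.000
  cycle 1 → 1: weight = 4, length = 1, mean = 4/1 ≈ 4.000
  cycle 0 → 1 → 0: weight = 9, length = 2, mean = 9/2 ≈ 4.500
  cycle 1 → 0 → 1: weight = 9, length = 2, mean = 9/2 ≈ 4.500
Minimum mean = 4.000, attained e.g. along the cycle 1 → 1 with weight 4 and length 1. So λ(A) = 4/1 = 4.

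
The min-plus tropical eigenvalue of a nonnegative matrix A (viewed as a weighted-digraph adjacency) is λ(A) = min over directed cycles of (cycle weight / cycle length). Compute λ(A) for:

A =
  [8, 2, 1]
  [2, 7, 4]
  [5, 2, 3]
λ(A) = 5/3

Enumerate directed cycles and compute their means (weight / length). Sample:
  cycle 0 → 0: weight = 8, length = 1, mean = 8/1 ≈ 8.000
  cycle 1 → 1: weight = 7, length = 1, mean = 7/1 ≈ 7.000
  cycle 2 → 2: weight = 3, length = 1, mean = 3/1 ≈ 3.000
  cycle 0 → 1 → 0: weight = 4, length = 2, mean = 4/2 ≈ 2.000
  cycle 0 → 2 → 0: weight = 6, length = 2, mean = 6/2 ≈ 3.000
  cycle 1 → 0 → 1: weight = 4, length = 2, mean = 4/2 ≈ 2.000
Minimum mean = 1.667, attained e.g. along the cycle 0 → 2 → 1 → 0 with weight 5 and length 3. So λ(A) = 5/3 = 5/3.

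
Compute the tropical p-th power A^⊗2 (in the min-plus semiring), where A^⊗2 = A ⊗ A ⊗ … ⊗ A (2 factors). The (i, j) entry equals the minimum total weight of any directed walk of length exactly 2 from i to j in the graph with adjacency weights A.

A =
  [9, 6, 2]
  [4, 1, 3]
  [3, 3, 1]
A^⊗2 =
  [5, 5, 3]
  [5, 2, 4]
  [4, 4, 2]

Each entry (A^⊗2)_ij equals the minimum over all length-2 walks i = v_0 → v_1 → … → v_2 = j of Σ_t A[v_t][v_{t+1}]. For example, for (i, j) = (0, 2) we minimise over 3 possible intermediate vertex sequences; the minimum is 3, attained along the walk 0 → 2 → 2.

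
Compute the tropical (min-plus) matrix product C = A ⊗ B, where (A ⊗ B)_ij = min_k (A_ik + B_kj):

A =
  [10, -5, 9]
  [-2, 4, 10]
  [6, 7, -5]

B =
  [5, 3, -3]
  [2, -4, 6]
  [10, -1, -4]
A ⊗ B =
  [-3, -9, 1]
  [3, 0, -5]
  [5, -6, -9]

Apply the min-plus product entry-by-entry:
  C[0][0] = min over k of (A[0][0] + B[0][0] = 10 + 5 = 15, A[0][1] + B[1][0] = -5 + 2 = -3, A[0][2] + B[2][0] = 9 + 10 = 19) = -3 (attained at k = 1)
  C[0][1] = min over k of (A[0][0] + B[0][1] = 10 + 3 = 13, A[0][1] + B[1][1] = -5 + -4 = -9, A[0][2] + B[2][1] = 9 + -1 = 8) = -9 (attained at k = 1)
  C[0][2] = min over k of (A[0][0] + B[0][2] = 10 + -3 = 7, A[0][1] + B[1][2] = -5 + 6 = 1, A[0][2] + B[2][2] = 9 + -4 = 5) = 1 (attained at k = 1)
  C[1][0] = min over k of (A[1][0] + B[0][0] = -2 + 5 = 3, A[1][1] + B[1][0] = 4 + 2 = 6, A[1][2] + B[2][0] = 10 + 10 = 20) = 3 (attained at k = 0)
  C[1][1] = min over k of (A[1][0] + B[0][1] = -2 + 3 = 1, A[1][1] + B[1][1] = 4 + -4 = 0, A[1][2] + B[2][1] = 10 + -1 = 9) = 0 (attained at k = 1)
  C[1][2] = min over k of (A[1][0] + B[0][2] = -2 + -3 = -5, A[1][1] + B[1][2] = 4 + 6 = 10, A[1][2] + B[2][2] = 10 + -4 = 6) = -5 (attained at k = 0)
  C[2][0] = min over k of (A[2][0] + B[0][0] = 6 + 5 = 11, A[2][1] + B[1][0] = 7 + 2 = 9, A[2][2] + B[2][0] = -5 + 10 = 5) = 5 (attained at k = 2)
  C[2][1] = min over k of (A[2][0] + B[0][1] = 6 + 3 = 9, A[2][1] + B[1][1] = 7 + -4 = 3, A[2][2] + B[2][1] = -5 + -1 = -6) = -6 (attained at k = 2)
  C[2][2] = min over k of (A[2][0] + B[0][2] = 6 + -3 = 3, A[2][1] + B[1][2] = 7 + 6 = 13, A[2][2] + B[2][2] = -5 + -4 = -9) = -9 (attained at k = 2)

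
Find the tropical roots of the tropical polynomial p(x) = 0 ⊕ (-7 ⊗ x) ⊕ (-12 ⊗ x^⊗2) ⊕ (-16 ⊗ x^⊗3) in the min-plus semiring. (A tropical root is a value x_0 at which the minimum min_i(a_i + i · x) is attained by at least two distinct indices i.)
Roots: {4, 5, 7}

Each tropical root is a break point of the lower envelope of the lines y = a_i + i · x (there are 4 lines, with slopes 0, 1, ..., 3). Only the lines that attain the minimum somewhere contribute to roots; other lines are dominated. Here the surviving (envelope) indices are i = 3, i = 2, i = 1, i = 0.
Intersections between consecutive envelope lines give the roots: for adjacent envelope indices i < j the intersection is x = (a_i − a_j) / (j − i). Reading off the sorted break points: {4, 5, 7}.
Verification: at each break x_0, at least two indices attain the minimum of min_i(a_i + i · x_0).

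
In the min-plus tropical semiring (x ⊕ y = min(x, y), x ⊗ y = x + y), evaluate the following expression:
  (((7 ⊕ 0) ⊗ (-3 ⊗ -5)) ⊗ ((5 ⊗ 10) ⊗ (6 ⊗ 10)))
(((7 ⊕ 0) ⊗ (-3 ⊗ -5)) ⊗ ((5 ⊗ 10) ⊗ (6 ⊗ 10))) = 23

Expand innermost to outermost. Recall ⊕ takes the minimum of its arguments and ⊗ takes their sum. Working out the expression (((7 ⊕ 0) ⊗ (-3 ⊗ -5)) ⊗ ((5 ⊗ 10) ⊗ (6 ⊗ 10))) gives 23.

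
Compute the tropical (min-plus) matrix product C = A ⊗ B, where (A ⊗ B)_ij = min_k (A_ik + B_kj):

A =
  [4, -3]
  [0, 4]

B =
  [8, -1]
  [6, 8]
A ⊗ B =
  [3, 3]
  [8, -1]

Apply the min-plus product entry-by-entry:
  C[0][0] = min over k of (A[0][0] + B[0][0] = 4 + 8 = 12, A[0][1] + B[1][0] = -3 + 6 = 3) = 3 (attained at k = 1)
  C[0][1] = min over k of (A[0][0] + B[0][1] = 4 + -1 = 3, A[0][1] + B[1][1] = -3 + 8 = 5) = 3 (attained at k = 0)
  C[1][0] = min over k of (A[1][0] + B[0][0] = 0 + 8 = 8, A[1][1] + B[1][0] = 4 + 6 = 10) = 8 (attained at k = 0)
  C[1][1] = min over k of (A[1][0] + B[0][1] = 0 + -1 = -1, A[1][1] + B[1][1] = 4 + 8 = 12) = -1 (attained at k = 0)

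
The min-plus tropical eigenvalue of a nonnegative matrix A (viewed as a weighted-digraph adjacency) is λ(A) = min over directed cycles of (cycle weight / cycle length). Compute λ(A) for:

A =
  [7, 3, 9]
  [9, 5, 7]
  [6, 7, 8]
λ(A) = 5

Enumerate directed cycles and compute their means (weight / length). Sample:
  cycle 0 → 0: weight = 7, length = 1, mean = 7/1 ≈ 7.000
  cycle 1 → 1: weight = 5, length = 1, mean = 5/1 ≈ 5.000
  cycle 2 → 2: weight = 8, length = 1, mean = 8/1 ≈ 8.000
  cycle 0 → 1 → 0: weight = 12, length = 2, mean = 12/2 ≈ 6.000
  cycle 0 → 2 → 0: weight = 15, length = 2, mean = 15/2 ≈ 7.500
  cycle 1 → 0 → 1: weight = 12, length = 2, mean = 12/2 ≈ 6.000
Minimum mean = 5.000, attained e.g. along the cycle 1 → 1 with weight 5 and length 1. So λ(A) = 5/1 = 5.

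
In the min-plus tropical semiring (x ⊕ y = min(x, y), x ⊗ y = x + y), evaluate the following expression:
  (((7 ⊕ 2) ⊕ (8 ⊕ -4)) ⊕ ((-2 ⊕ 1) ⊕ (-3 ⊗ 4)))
(((7 ⊕ 2) ⊕ (8 ⊕ -4)) ⊕ ((-2 ⊕ 1) ⊕ (-3 ⊗ 4))) = -4

Expand innermost to outermost. Recall ⊕ takes the minimum of its arguments and ⊗ takes their sum. Working out the expression (((7 ⊕ 2) ⊕ (8 ⊕ -4)) ⊕ ((-2 ⊕ 1) ⊕ (-3 ⊗ 4))) gives -4.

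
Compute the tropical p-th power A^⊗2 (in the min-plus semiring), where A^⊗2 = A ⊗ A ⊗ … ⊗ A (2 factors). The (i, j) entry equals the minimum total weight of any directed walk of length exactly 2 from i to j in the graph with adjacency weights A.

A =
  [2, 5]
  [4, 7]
A^⊗2 =
  [4, 7]
  [6, 9]

Each entry (A^⊗2)_ij equals the minimum over all length-2 walks i = v_0 → v_1 → … → v_2 = j of Σ_t A[v_t][v_{t+1}]. For example, for (i, j) = (0, 1) we minimise over 2 possible intermediate vertex sequences; the minimum is 7, attained along the walk 0 → 0 → 1.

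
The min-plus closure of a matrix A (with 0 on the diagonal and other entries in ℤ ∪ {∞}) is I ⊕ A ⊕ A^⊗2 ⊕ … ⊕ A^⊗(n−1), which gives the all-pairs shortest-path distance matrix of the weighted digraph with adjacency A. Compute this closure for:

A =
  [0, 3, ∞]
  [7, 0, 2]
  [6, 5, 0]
Closure =
  [0, 3, 5]
  [7, 0, 2]
  [6, 5, 0]

This is the Floyd-Warshall all-pairs shortest-path computation. For each intermediate vertex k = 0, 1, …, 2, update dist[i][j] ← min(dist[i][j], dist[i][k] + dist[k][j]). The final matrix gives, for each (i, j), the minimum total weight of any directed path from i to j (possibly empty when i = j).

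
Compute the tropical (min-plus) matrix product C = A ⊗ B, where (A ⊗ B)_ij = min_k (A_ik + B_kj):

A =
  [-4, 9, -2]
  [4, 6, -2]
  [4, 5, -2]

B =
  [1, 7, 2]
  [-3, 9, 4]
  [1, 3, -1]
A ⊗ B =
  [-3, 1, -3]
  [-1, 1, -3]
  [-1, 1, -3]

Apply the min-plus product entry-by-entry:
  C[0][0] = min over k of (A[0][0] + B[0][0] = -4 + 1 = -3, A[0][1] + B[1][0] = 9 + -3 = 6, A[0][2] + B[2][0] = -2 + 1 = -1) = -3 (attained at k = 0)
  C[0][1] = min over k of (A[0][0] + B[0][1] = -4 + 7 = 3, A[0][1] + B[1][1] = 9 + 9 = 18, A[0][2] + B[2][1] = -2 + 3 = 1) = 1 (attained at k = 2)
  C[0][2] = min over k of (A[0][0] + B[0][2] = -4 + 2 = -2, A[0][1] + B[1][2] = 9 + 4 = 13, A[0][2] + B[2][2] = -2 + -1 = -3) = -3 (attained at k = 2)
  C[1][0] = min over k of (A[1][0] + B[0][0] = 4 + 1 = 5, A[1][1] + B[1][0] = 6 + -3 = 3, A[1][2] + B[2][0] = -2 + 1 = -1) = -1 (attained at k = 2)
  C[1][1] = min over k of (A[1][0] + B[0][1] = 4 + 7 = 11, A[1][1] + B[1][1] = 6 + 9 = 15, A[1][2] + B[2][1] = -2 + 3 = 1) = 1 (attained at k = 2)
  C[1][2] = min over k of (A[1][0] + B[0][2] = 4 + 2 = 6, A[1][1] + B[1][2] = 6 + 4 = 10, A[1][2] + B[2][2] = -2 + -1 = -3) = -3 (attained at k = 2)
  C[2][0] = min over k of (A[2][0] + B[0][0] = 4 + 1 = 5, A[2][1] + B[1][0] = 5 + -3 = 2, A[2][2] + B[2][0] = -2 + 1 = -1) = -1 (attained at k = 2)
  C[2][1] = min over k of (A[2][0] + B[0][1] = 4 + 7 = 11, A[2][1] + B[1][1] = 5 + 9 = 14, A[2][2] + B[2][1] = -2 + 3 = 1) = 1 (attained at k = 2)
  C[2][2] = min over k of (A[2][0] + B[0][2] = 4 + 2 = 6, A[2][1] + B[1][2] = 5 + 4 = 9, A[2][2] + B[2][2] = -2 + -1 = -3) = -3 (attained at k = 2)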